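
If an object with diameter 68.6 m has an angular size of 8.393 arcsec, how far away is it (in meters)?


D = size / theta_rad, theta_rad = 8.393 * pi/(180*3600) = 4.069e-05, D = 1.686e+06

1.686e+06 m


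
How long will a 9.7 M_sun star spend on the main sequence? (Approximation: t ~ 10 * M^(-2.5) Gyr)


t = 10 * M^(-2.5) = 10 * 9.7^(-2.5) = 0.0341

0.0341 Gyr


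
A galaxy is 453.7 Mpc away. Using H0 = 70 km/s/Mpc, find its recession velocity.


v = H0 * d = 70 * 453.7 = 31759.0

31759.0 km/s


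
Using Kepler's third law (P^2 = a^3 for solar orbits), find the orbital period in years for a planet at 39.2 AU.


P = a^(3/2) = 39.2^1.5 = 245.4308

245.4308 years


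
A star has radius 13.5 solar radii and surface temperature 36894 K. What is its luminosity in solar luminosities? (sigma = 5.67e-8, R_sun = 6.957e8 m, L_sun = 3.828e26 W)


R = 13.5 * 6.957e8 m = 9.39195e+09 m. L = 4*pi*R^2*sigma*T^4 = 4*pi*(9.39195e+09)^2 * 5.67e-8 * 36894^4 = 1.164467683e+32 W. L/L_sun = 1.164467683e+32 / 3.828e26 = 304197.4094

304197.4094 L_sun


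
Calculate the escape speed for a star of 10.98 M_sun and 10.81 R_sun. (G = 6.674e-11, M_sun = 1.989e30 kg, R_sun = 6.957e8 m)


M = 10.98 * 1.989e30 kg = 2.183922e+31 kg; R = 10.81 * 6.957e8 m = 7.520517e+09 m. v_esc = sqrt(2GM/R) = sqrt(2 * 6.674e-11 * 2.183922e+31 / 7.520517e+09) = 622590.9622

622590.9622 m/s


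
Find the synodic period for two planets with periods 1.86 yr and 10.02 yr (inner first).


1/P_syn = |1/P1 - 1/P2| = |1/1.86 - 1/10.02| => P_syn = 2.284

2.284 years


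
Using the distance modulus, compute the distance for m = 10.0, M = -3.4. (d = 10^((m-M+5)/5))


d = 10^((m - M + 5)/5) = 10^((10.0 - -3.4 + 5)/5) = 4786.3009

4786.3009 pc


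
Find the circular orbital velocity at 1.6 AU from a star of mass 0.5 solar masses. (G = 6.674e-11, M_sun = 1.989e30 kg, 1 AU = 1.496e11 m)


v = sqrt(GM/r) = sqrt(6.674e-11 * 9.945e+29 / 2.394e+11) = 16652.1267

16652.1267 m/s


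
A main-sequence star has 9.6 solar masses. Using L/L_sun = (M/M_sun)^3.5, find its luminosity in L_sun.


L/L_sun = (M/M_sun)^3.5 = 9.6^3.5 = 2741.2542

2741.2542 L_sun


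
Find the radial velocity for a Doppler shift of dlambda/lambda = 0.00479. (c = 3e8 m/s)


v = (dlambda/lambda) * c = 0.00479 * 3e8 = 1.437e+06

1.437e+06 m/s


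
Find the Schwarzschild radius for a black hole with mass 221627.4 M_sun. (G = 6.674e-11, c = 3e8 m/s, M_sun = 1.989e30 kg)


M = 221627.4 * 1.989e30 kg = 4.408168986e+35 kg. rs = 2GM/c^2 = 2 * 6.674e-11 * 4.408168986e+35 / (3e8)^2 = 6.538e+08

6.538e+08 m


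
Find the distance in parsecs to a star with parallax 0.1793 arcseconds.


d = 1/p = 1/0.1793 = 5.5772

5.5772 pc


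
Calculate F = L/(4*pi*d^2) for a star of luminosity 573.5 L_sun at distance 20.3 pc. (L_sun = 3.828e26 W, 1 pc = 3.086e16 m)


F = L / (4*pi*d^2) = 2.195e+29 / (4*pi*(6.265e+17)^2) = 4.452e-08

4.452e-08 W/m^2


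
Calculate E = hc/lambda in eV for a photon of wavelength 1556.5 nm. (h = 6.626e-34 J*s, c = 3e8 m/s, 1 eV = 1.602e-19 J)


E = hc/lambda = 6.626e-34 * 3e8 / 1.557e-06 = 1.277e-19 J = 0.7972 eV

0.7972 eV


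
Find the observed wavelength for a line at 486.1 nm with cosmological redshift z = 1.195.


lam_obs = lam_emit * (1 + z) = 486.1 * (1 + 1.195) = 1066.9895

1066.9895 nm


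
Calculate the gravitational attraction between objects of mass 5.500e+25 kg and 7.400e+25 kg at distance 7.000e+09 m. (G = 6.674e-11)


F = G*m1*m2/r^2 = 6.674e-11 * 5.500e+25 * 7.400e+25 / (7.000e+09)^2 = 6.674e-11 * 4.070e+51 / 4.900e+19 = 5.544e+21

5.544e+21 N


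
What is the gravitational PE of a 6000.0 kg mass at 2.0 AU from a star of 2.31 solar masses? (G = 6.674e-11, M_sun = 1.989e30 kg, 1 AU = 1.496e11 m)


M = 2.31 * 1.989e30 kg = 4.59459e+30 kg; r = 2.0 AU * 1.496e11 m/AU = 2.992e+11 m. U = -GM*m/r = -(6.674e-11 * 4.59459e+30 * 6000.0) / 2.992e+11 = -6.149e+12

-6.149e+12 J


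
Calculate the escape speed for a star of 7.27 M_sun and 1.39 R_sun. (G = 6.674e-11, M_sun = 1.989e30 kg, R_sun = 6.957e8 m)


M = 7.27 * 1.989e30 kg = 1.446003e+31 kg; R = 1.39 * 6.957e8 m = 9.67023e+08 m. v_esc = sqrt(2GM/R) = sqrt(2 * 6.674e-11 * 1.446003e+31 / 9.67023e+08) = 1.413e+06

1.413e+06 m/s


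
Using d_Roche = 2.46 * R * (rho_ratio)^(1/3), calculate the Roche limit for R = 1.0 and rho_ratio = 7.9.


d_Roche = 2.46 * 1.0 * 7.9^(1/3) = 4.8994

4.8994


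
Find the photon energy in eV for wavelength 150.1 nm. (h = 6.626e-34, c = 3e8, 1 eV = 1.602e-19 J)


E = hc/lambda = 6.626e-34 * 3e8 / 1.501e-07 = 1.324e-18 J = 8.2666 eV

8.2666 eV


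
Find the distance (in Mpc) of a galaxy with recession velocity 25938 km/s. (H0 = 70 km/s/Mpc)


d = v / H0 = 25938 / 70 = 370.5429

370.5429 Mpc


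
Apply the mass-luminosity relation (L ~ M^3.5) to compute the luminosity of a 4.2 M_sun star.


L/L_sun = (M/M_sun)^3.5 = 4.2^3.5 = 151.8352

151.8352 L_sun


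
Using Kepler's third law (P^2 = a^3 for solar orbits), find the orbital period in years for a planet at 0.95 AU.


P = a^(3/2) = 0.95^1.5 = 0.9259

0.9259 years


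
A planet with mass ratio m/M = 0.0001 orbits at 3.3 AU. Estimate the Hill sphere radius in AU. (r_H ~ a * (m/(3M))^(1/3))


r_H = a * (m/3M)^(1/3) = 3.3 * (0.0001/3)^(1/3) = 0.1062

0.1062 AU


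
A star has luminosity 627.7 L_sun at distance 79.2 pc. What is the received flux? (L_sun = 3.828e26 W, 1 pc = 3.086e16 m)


F = L / (4*pi*d^2) = 2.403e+29 / (4*pi*(2.444e+18)^2) = 3.201e-09

3.201e-09 W/m^2


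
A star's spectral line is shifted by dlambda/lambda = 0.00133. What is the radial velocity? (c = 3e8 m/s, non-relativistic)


v = (dlambda/lambda) * c = 0.00133 * 3e8 = 399000.0

399000.0 m/s


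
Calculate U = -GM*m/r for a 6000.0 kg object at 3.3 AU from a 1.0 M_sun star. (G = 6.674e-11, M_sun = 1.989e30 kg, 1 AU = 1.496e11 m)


M = 1.0 * 1.989e30 kg = 1.989e+30 kg; r = 3.3 AU * 1.496e11 m/AU = 4.9368e+11 m. U = -GM*m/r = -(6.674e-11 * 1.989e+30 * 6000.0) / 4.9368e+11 = -1.613e+12

-1.613e+12 J


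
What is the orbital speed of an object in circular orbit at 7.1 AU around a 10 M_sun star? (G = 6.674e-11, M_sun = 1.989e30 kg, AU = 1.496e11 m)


v = sqrt(GM/r) = sqrt(6.674e-11 * 1.989e+31 / 1.062e+12) = 35352.1248

35352.1248 m/s


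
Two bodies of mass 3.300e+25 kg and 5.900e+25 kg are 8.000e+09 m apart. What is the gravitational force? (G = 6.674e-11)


F = G*m1*m2/r^2 = 6.674e-11 * 3.300e+25 * 5.900e+25 / (8.000e+09)^2 = 6.674e-11 * 1.947e+51 / 6.400e+19 = 2.030e+21

2.030e+21 N


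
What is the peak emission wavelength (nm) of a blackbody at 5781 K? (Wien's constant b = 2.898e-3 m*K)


lam_max = b / T = 2.898e-3 / 5781 = 5.013e-07 m = 501.2974 nm

501.2974 nm


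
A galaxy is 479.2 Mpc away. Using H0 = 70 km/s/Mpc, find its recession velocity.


v = H0 * d = 70 * 479.2 = 33544.0

33544.0 km/s


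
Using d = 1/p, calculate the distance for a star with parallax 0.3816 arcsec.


d = 1/p = 1/0.3816 = 2.6205

2.6205 pc


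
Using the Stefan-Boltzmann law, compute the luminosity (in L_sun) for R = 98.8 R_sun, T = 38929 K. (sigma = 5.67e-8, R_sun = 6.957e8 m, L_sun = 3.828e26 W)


R = 98.8 * 6.957e8 m = 6.873516e+10 m. L = 4*pi*R^2*sigma*T^4 = 4*pi*(6.873516e+10)^2 * 5.67e-8 * 38929^4 = 7.731144845e+33 W. L/L_sun = 7.731144845e+33 / 3.828e26 = 2.020e+07

2.020e+07 L_sun


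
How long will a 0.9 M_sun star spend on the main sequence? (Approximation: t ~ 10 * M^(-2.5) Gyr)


t = 10 * M^(-2.5) = 10 * 0.9^(-2.5) = 13.0135

13.0135 Gyr


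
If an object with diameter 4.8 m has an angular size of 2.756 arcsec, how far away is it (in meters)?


D = size / theta_rad, theta_rad = 2.756 * pi/(180*3600) = 1.336e-05, D = 359242.0428

359242.0428 m


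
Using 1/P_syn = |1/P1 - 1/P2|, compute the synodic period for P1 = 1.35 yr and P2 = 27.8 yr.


1/P_syn = |1/P1 - 1/P2| = |1/1.35 - 1/27.8| => P_syn = 1.4189

1.4189 years


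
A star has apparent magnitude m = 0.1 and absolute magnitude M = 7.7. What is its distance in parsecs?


d = 10^((m - M + 5)/5) = 10^((0.1 - 7.7 + 5)/5) = 0.302

0.302 pc


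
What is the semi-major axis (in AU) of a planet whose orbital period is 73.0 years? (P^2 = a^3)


a = P^(2/3) = 73.0^(2/3) = 17.4669

17.4669 AU


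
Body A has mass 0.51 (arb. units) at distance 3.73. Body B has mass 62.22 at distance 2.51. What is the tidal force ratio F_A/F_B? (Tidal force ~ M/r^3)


Ratio = (M1/r1^3) / (M2/r2^3) = (0.51/3.73^3) / (62.22/2.51^3) = 0.0025

0.0025


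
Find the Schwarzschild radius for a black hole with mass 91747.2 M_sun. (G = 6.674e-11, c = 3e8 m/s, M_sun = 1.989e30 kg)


M = 91747.2 * 1.989e30 kg = 1.824851808e+35 kg. rs = 2GM/c^2 = 2 * 6.674e-11 * 1.824851808e+35 / (3e8)^2 = 2.706e+08

2.706e+08 m


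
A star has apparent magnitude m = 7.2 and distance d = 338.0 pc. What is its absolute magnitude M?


M = m - 5*log10(d) + 5 = 7.2 - 5*log10(338.0) + 5 = -0.4446

-0.4446


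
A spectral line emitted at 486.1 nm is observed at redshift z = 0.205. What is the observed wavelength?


lam_obs = lam_emit * (1 + z) = 486.1 * (1 + 0.205) = 585.7505

585.7505 nm


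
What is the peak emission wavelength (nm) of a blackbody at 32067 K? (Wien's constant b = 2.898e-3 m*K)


lam_max = b / T = 2.898e-3 / 32067 = 9.037e-08 m = 90.3733 nm

90.3733 nm


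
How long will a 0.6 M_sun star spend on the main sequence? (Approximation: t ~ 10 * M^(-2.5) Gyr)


t = 10 * M^(-2.5) = 10 * 0.6^(-2.5) = 35.861

35.861 Gyr


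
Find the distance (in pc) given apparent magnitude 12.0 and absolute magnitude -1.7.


d = 10^((m - M + 5)/5) = 10^((12.0 - -1.7 + 5)/5) = 5495.4087

5495.4087 pc


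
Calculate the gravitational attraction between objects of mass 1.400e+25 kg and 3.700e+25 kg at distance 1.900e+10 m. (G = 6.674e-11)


F = G*m1*m2/r^2 = 6.674e-11 * 1.400e+25 * 3.700e+25 / (1.900e+10)^2 = 6.674e-11 * 5.180e+50 / 3.610e+20 = 9.577e+19

9.577e+19 N


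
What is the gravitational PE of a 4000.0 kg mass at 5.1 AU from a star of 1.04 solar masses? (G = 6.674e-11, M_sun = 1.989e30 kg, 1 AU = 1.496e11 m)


M = 1.04 * 1.989e30 kg = 2.06856e+30 kg; r = 5.1 AU * 1.496e11 m/AU = 7.6296e+11 m. U = -GM*m/r = -(6.674e-11 * 2.06856e+30 * 4000.0) / 7.6296e+11 = -7.238e+11

-7.238e+11 J


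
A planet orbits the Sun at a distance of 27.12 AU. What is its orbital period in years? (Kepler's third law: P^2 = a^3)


P = a^(3/2) = 27.12^1.5 = 141.2325

141.2325 years


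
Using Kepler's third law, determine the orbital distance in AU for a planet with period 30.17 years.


a = P^(2/3) = 30.17^(2/3) = 9.6913

9.6913 AU


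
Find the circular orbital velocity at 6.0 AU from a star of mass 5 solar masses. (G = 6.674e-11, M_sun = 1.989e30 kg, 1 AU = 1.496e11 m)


v = sqrt(GM/r) = sqrt(6.674e-11 * 9.945e+30 / 8.976e+11) = 27192.809

27192.809 m/s


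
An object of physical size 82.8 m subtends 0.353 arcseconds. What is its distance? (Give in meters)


D = size / theta_rad, theta_rad = 0.353 * pi/(180*3600) = 1.711e-06, D = 4.838e+07

4.838e+07 m


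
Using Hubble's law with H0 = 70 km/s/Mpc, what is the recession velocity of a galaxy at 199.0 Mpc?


v = H0 * d = 70 * 199.0 = 13930.0

13930.0 km/s


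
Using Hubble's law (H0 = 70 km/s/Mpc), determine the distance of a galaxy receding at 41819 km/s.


d = v / H0 = 41819 / 70 = 597.4143

597.4143 Mpc


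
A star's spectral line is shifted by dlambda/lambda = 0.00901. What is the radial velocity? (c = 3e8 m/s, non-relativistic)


v = (dlambda/lambda) * c = 0.00901 * 3e8 = 2.703e+06

2.703e+06 m/s


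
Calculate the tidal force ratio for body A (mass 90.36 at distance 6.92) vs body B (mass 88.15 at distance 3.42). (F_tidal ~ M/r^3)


Ratio = (M1/r1^3) / (M2/r2^3) = (90.36/6.92^3) / (88.15/3.42^3) = 0.1237

0.1237


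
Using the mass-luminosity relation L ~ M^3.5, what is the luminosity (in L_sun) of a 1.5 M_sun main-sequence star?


L/L_sun = (M/M_sun)^3.5 = 1.5^3.5 = 4.1335

4.1335 L_sun


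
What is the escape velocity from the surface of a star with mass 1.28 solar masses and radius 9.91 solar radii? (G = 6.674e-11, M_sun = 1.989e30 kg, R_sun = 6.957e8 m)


M = 1.28 * 1.989e30 kg = 2.54592e+30 kg; R = 9.91 * 6.957e8 m = 6.894387e+09 m. v_esc = sqrt(2GM/R) = sqrt(2 * 6.674e-11 * 2.54592e+30 / 6.894387e+09) = 222015.1681

222015.1681 m/s


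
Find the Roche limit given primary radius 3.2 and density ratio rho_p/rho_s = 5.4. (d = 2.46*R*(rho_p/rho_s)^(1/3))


d_Roche = 2.46 * 3.2 * 5.4^(1/3) = 13.8107

13.8107


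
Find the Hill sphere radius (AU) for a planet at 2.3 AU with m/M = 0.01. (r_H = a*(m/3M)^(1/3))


r_H = a * (m/3M)^(1/3) = 2.3 * (0.01/3)^(1/3) = 0.3436

0.3436 AU


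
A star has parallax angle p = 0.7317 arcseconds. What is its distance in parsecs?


d = 1/p = 1/0.7317 = 1.3667

1.3667 pc


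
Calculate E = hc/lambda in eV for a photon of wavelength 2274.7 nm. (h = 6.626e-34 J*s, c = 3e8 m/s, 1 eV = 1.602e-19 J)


E = hc/lambda = 6.626e-34 * 3e8 / 2.275e-06 = 8.739e-20 J = 0.5455 eV

0.5455 eV


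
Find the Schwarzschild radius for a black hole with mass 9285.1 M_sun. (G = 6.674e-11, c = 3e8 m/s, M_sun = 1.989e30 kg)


M = 9285.1 * 1.989e30 kg = 1.84680639e+34 kg. rs = 2GM/c^2 = 2 * 6.674e-11 * 1.84680639e+34 / (3e8)^2 = 2.739e+07

2.739e+07 m


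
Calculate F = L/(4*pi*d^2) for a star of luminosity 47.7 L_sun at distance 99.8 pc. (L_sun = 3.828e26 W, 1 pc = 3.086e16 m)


F = L / (4*pi*d^2) = 1.826e+28 / (4*pi*(3.080e+18)^2) = 1.532e-10

1.532e-10 W/m^2


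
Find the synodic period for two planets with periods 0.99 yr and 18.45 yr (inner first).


1/P_syn = |1/P1 - 1/P2| = |1/0.99 - 1/18.45| => P_syn = 1.0461

1.0461 years


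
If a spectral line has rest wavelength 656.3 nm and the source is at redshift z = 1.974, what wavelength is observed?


lam_obs = lam_emit * (1 + z) = 656.3 * (1 + 1.974) = 1951.8362

1951.8362 nm


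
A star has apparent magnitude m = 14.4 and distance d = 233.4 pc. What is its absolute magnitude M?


M = m - 5*log10(d) + 5 = 14.4 - 5*log10(233.4) + 5 = 7.5595

7.5595


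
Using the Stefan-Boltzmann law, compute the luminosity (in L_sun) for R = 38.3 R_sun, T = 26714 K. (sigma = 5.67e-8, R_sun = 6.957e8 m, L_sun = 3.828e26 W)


R = 38.3 * 6.957e8 m = 2.664531e+10 m. L = 4*pi*R^2*sigma*T^4 = 4*pi*(2.664531e+10)^2 * 5.67e-8 * 26714^4 = 2.576262809e+32 W. L/L_sun = 2.576262809e+32 / 3.828e26 = 673004.9136

673004.9136 L_sun


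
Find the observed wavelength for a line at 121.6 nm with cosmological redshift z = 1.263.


lam_obs = lam_emit * (1 + z) = 121.6 * (1 + 1.263) = 275.1808

275.1808 nm


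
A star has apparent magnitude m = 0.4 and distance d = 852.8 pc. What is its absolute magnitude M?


M = m - 5*log10(d) + 5 = 0.4 - 5*log10(852.8) + 5 = -9.2542

-9.2542


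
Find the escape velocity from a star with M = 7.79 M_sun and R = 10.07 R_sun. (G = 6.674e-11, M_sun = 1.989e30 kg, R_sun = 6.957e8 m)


M = 7.79 * 1.989e30 kg = 1.549431e+31 kg; R = 10.07 * 6.957e8 m = 7.005699e+09 m. v_esc = sqrt(2GM/R) = sqrt(2 * 6.674e-11 * 1.549431e+31 / 7.005699e+09) = 543336.0016

543336.0016 m/s


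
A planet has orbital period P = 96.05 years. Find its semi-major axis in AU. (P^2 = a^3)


a = P^(2/3) = 96.05^(2/3) = 20.9732

20.9732 AU


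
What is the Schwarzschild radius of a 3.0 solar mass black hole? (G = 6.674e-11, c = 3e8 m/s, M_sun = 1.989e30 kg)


M = 3.0 * 1.989e30 kg = 5.967e+30 kg. rs = 2GM/c^2 = 2 * 6.674e-11 * 5.967e+30 / (3e8)^2 = 8849.724

8849.724 m


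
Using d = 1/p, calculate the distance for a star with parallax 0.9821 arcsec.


d = 1/p = 1/0.9821 = 1.0182

1.0182 pc


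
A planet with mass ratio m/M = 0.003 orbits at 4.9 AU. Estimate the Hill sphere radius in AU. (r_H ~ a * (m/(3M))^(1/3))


r_H = a * (m/3M)^(1/3) = 4.9 * (0.003/3)^(1/3) = 0.49

0.49 AU


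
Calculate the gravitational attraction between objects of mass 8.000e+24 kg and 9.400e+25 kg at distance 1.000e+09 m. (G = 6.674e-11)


F = G*m1*m2/r^2 = 6.674e-11 * 8.000e+24 * 9.400e+25 / (1.000e+09)^2 = 6.674e-11 * 7.520e+50 / 1.000e+18 = 5.019e+22

5.019e+22 N


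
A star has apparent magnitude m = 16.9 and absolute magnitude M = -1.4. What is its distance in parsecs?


d = 10^((m - M + 5)/5) = 10^((16.9 - -1.4 + 5)/5) = 45708.819

45708.819 pc


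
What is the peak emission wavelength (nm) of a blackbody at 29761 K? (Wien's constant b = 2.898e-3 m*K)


lam_max = b / T = 2.898e-3 / 29761 = 9.738e-08 m = 97.3758 nm

97.3758 nm


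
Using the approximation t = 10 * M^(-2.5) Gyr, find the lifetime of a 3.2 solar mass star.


t = 10 * M^(-2.5) = 10 * 3.2^(-2.5) = 0.5459

0.5459 Gyr


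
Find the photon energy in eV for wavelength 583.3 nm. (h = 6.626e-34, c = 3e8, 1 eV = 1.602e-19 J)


E = hc/lambda = 6.626e-34 * 3e8 / 5.833e-07 = 3.408e-19 J = 2.1272 eV

2.1272 eV


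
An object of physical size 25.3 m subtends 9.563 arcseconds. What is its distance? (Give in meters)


D = size / theta_rad, theta_rad = 9.563 * pi/(180*3600) = 4.636e-05, D = 545696.915

545696.915 m


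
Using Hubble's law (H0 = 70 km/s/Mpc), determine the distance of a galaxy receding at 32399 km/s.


d = v / H0 = 32399 / 70 = 462.8429

462.8429 Mpc


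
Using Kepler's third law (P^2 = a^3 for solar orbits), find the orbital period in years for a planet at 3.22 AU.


P = a^(3/2) = 3.22^1.5 = 5.7781

5.7781 years


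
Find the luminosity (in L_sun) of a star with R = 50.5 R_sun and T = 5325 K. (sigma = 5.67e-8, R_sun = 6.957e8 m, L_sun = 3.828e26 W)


R = 50.5 * 6.957e8 m = 3.513285e+10 m. L = 4*pi*R^2*sigma*T^4 = 4*pi*(3.513285e+10)^2 * 5.67e-8 * 5325^4 = 7.071281629e+29 W. L/L_sun = 7.071281629e+29 / 3.828e26 = 1847.2523

1847.2523 L_sun


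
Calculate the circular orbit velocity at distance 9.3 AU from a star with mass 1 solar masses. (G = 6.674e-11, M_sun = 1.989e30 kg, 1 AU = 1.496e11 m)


v = sqrt(GM/r) = sqrt(6.674e-11 * 1.989e+30 / 1.391e+12) = 9767.9454

9767.9454 m/s


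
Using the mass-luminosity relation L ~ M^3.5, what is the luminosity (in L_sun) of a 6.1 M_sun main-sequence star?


L/L_sun = (M/M_sun)^3.5 = 6.1^3.5 = 560.6017

560.6017 L_sun


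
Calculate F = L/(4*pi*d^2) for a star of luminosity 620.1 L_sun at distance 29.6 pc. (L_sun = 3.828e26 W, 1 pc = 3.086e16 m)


F = L / (4*pi*d^2) = 2.374e+29 / (4*pi*(9.135e+17)^2) = 2.264e-08

2.264e-08 W/m^2


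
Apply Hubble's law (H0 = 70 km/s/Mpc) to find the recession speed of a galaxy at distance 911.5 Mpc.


v = H0 * d = 70 * 911.5 = 63805.0

63805.0 km/s


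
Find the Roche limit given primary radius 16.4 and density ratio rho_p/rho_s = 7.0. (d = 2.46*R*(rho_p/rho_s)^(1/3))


d_Roche = 2.46 * 16.4 * 7.0^(1/3) = 77.1753

77.1753


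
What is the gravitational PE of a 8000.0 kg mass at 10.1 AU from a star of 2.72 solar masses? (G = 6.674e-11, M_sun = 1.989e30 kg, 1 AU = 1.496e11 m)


M = 2.72 * 1.989e30 kg = 5.41008e+30 kg; r = 10.1 AU * 1.496e11 m/AU = 1.51096e+12 m. U = -GM*m/r = -(6.674e-11 * 5.41008e+30 * 8000.0) / 1.51096e+12 = -1.912e+12

-1.912e+12 J


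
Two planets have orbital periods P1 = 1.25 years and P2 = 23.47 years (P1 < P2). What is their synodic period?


1/P_syn = |1/P1 - 1/P2| = |1/1.25 - 1/23.47| => P_syn = 1.3203

1.3203 years


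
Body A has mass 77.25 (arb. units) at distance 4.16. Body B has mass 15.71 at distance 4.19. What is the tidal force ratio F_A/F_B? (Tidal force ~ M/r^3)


Ratio = (M1/r1^3) / (M2/r2^3) = (77.25/4.16^3) / (15.71/4.19^3) = 5.0244

5.0244


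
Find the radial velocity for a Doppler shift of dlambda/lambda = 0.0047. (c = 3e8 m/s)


v = (dlambda/lambda) * c = 0.0047 * 3e8 = 1.410e+06

1.410e+06 m/s


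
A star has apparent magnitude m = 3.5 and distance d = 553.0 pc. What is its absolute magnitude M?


M = m - 5*log10(d) + 5 = 3.5 - 5*log10(553.0) + 5 = -5.2136

-5.2136


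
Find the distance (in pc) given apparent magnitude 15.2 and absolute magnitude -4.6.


d = 10^((m - M + 5)/5) = 10^((15.2 - -4.6 + 5)/5) = 91201.0839

91201.0839 pc


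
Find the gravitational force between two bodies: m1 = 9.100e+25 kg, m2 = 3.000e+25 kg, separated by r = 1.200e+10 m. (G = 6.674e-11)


F = G*m1*m2/r^2 = 6.674e-11 * 9.100e+25 * 3.000e+25 / (1.200e+10)^2 = 6.674e-11 * 2.730e+51 / 1.440e+20 = 1.265e+21

1.265e+21 N


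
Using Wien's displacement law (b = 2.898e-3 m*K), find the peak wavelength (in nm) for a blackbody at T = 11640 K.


lam_max = b / T = 2.898e-3 / 11640 = 2.490e-07 m = 248.9691 nm

248.9691 nm


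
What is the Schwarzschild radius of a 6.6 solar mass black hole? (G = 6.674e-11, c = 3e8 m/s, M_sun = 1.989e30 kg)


M = 6.6 * 1.989e30 kg = 1.31274e+31 kg. rs = 2GM/c^2 = 2 * 6.674e-11 * 1.31274e+31 / (3e8)^2 = 19469.3928

19469.3928 m


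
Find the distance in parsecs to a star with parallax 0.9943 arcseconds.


d = 1/p = 1/0.9943 = 1.0057

1.0057 pc


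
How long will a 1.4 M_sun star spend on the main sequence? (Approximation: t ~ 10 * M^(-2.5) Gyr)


t = 10 * M^(-2.5) = 10 * 1.4^(-2.5) = 4.312

4.312 Gyr


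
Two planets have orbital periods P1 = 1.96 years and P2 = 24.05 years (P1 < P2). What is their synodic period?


1/P_syn = |1/P1 - 1/P2| = |1/1.96 - 1/24.05| => P_syn = 2.1339

2.1339 years


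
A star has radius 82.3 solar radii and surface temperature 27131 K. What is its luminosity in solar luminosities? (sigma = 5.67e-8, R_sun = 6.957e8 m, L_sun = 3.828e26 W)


R = 82.3 * 6.957e8 m = 5.725611e+10 m. L = 4*pi*R^2*sigma*T^4 = 4*pi*(5.725611e+10)^2 * 5.67e-8 * 27131^4 = 1.265609732e+33 W. L/L_sun = 1.265609732e+33 / 3.828e26 = 3.306e+06

3.306e+06 L_sun


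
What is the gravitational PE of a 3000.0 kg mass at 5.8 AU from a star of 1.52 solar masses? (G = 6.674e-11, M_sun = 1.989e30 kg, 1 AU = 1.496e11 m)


M = 1.52 * 1.989e30 kg = 3.02328e+30 kg; r = 5.8 AU * 1.496e11 m/AU = 8.6768e+11 m. U = -GM*m/r = -(6.674e-11 * 3.02328e+30 * 3000.0) / 8.6768e+11 = -6.976e+11

-6.976e+11 J


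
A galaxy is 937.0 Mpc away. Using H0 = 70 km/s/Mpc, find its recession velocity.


v = H0 * d = 70 * 937.0 = 65590.0

65590.0 km/s


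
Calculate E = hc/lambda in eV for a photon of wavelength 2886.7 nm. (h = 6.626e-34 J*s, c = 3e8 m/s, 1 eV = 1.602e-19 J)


E = hc/lambda = 6.626e-34 * 3e8 / 2.887e-06 = 6.886e-20 J = 0.4298 eV

0.4298 eV


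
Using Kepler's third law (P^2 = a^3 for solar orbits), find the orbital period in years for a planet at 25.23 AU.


P = a^(3/2) = 25.23^1.5 = 126.729

126.729 years


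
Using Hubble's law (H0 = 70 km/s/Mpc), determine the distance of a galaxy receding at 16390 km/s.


d = v / H0 = 16390 / 70 = 234.1429

234.1429 Mpc


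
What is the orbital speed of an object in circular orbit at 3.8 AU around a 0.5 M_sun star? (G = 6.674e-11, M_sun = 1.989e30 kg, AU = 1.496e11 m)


v = sqrt(GM/r) = sqrt(6.674e-11 * 9.945e+29 / 5.685e+11) = 10805.3266

10805.3266 m/s


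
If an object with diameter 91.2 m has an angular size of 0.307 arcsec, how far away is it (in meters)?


D = size / theta_rad, theta_rad = 0.307 * pi/(180*3600) = 1.488e-06, D = 6.127e+07

6.127e+07 m


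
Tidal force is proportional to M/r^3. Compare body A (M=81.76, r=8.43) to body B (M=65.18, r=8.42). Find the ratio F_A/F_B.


Ratio = (M1/r1^3) / (M2/r2^3) = (81.76/8.43^3) / (65.18/8.42^3) = 1.2499

1.2499


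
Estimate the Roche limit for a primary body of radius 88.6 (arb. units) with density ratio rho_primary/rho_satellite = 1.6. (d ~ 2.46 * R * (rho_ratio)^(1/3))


d_Roche = 2.46 * 88.6 * 1.6^(1/3) = 254.9229

254.9229


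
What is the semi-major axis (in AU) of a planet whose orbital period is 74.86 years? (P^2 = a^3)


a = P^(2/3) = 74.86^(2/3) = 17.7623

17.7623 AU


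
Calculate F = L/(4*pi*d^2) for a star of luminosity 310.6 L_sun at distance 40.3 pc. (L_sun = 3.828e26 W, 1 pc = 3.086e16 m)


F = L / (4*pi*d^2) = 1.189e+29 / (4*pi*(1.244e+18)^2) = 6.117e-09

6.117e-09 W/m^2


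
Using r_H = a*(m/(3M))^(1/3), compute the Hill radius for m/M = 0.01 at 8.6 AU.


r_H = a * (m/3M)^(1/3) = 8.6 * (0.01/3)^(1/3) = 1.2847

1.2847 AU


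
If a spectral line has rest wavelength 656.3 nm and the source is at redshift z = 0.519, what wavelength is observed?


lam_obs = lam_emit * (1 + z) = 656.3 * (1 + 0.519) = 996.9197

996.9197 nm


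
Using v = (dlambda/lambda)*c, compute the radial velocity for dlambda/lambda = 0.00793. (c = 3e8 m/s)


v = (dlambda/lambda) * c = 0.00793 * 3e8 = 2.379e+06

2.379e+06 m/s


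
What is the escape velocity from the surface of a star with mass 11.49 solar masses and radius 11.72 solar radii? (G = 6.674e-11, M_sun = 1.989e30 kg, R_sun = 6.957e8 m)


M = 11.49 * 1.989e30 kg = 2.285361e+31 kg; R = 11.72 * 6.957e8 m = 8.153604e+09 m. v_esc = sqrt(2GM/R) = sqrt(2 * 6.674e-11 * 2.285361e+31 / 8.153604e+09) = 611660.869

611660.869 m/s


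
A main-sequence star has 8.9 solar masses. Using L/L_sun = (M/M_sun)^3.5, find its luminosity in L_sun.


L/L_sun = (M/M_sun)^3.5 = 8.9^3.5 = 2103.1247

2103.1247 L_sun


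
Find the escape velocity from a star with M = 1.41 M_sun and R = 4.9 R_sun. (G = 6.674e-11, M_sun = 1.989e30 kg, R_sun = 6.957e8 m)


M = 1.41 * 1.989e30 kg = 2.80449e+30 kg; R = 4.9 * 6.957e8 m = 3.40893e+09 m. v_esc = sqrt(2GM/R) = sqrt(2 * 6.674e-11 * 2.80449e+30 / 3.40893e+09) = 331379.7799

331379.7799 m/s


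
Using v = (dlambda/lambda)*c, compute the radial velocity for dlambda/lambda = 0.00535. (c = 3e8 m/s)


v = (dlambda/lambda) * c = 0.00535 * 3e8 = 1.605e+06

1.605e+06 m/s


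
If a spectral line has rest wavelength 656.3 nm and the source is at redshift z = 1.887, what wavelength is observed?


lam_obs = lam_emit * (1 + z) = 656.3 * (1 + 1.887) = 1894.7381

1894.7381 nm


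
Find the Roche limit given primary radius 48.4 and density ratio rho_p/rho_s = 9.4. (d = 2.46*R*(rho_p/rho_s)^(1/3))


d_Roche = 2.46 * 48.4 * 9.4^(1/3) = 251.2791

251.2791


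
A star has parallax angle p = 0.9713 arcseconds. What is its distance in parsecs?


d = 1/p = 1/0.9713 = 1.0295

1.0295 pc


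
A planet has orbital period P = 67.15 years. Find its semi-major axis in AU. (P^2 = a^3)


a = P^(2/3) = 67.15^(2/3) = 16.5208

16.5208 AU


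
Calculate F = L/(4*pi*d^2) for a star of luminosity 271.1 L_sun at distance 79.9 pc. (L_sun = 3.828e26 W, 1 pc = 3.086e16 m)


F = L / (4*pi*d^2) = 1.038e+29 / (4*pi*(2.466e+18)^2) = 1.358e-09

1.358e-09 W/m^2


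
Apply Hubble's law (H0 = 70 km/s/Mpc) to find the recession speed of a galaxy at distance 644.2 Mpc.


v = H0 * d = 70 * 644.2 = 45094.0

45094.0 km/s


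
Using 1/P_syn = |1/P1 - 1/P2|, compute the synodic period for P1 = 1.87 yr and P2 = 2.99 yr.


1/P_syn = |1/P1 - 1/P2| = |1/1.87 - 1/2.99| => P_syn = 4.9922

4.9922 years


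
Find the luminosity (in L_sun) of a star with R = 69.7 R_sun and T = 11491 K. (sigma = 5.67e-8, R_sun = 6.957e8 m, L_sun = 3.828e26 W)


R = 69.7 * 6.957e8 m = 4.849029e+10 m. L = 4*pi*R^2*sigma*T^4 = 4*pi*(4.849029e+10)^2 * 5.67e-8 * 11491^4 = 2.921014982e+31 W. L/L_sun = 2.921014982e+31 / 3.828e26 = 76306.5565

76306.5565 L_sun


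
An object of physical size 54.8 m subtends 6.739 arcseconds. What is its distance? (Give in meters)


D = size / theta_rad, theta_rad = 6.739 * pi/(180*3600) = 3.267e-05, D = 1.677e+06

1.677e+06 m


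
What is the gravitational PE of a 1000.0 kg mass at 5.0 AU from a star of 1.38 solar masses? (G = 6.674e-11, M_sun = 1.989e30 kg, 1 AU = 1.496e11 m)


M = 1.38 * 1.989e30 kg = 2.74482e+30 kg; r = 5.0 AU * 1.496e11 m/AU = 7.48e+11 m. U = -GM*m/r = -(6.674e-11 * 2.74482e+30 * 1000.0) / 7.48e+11 = -2.449e+11

-2.449e+11 J


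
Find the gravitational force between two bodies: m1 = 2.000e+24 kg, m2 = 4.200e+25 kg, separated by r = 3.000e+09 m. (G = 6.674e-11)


F = G*m1*m2/r^2 = 6.674e-11 * 2.000e+24 * 4.200e+25 / (3.000e+09)^2 = 6.674e-11 * 8.400e+49 / 9.000e+18 = 6.229e+20

6.229e+20 N


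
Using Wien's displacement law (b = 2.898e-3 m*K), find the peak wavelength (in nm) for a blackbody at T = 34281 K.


lam_max = b / T = 2.898e-3 / 34281 = 8.454e-08 m = 84.5366 nm

84.5366 nm


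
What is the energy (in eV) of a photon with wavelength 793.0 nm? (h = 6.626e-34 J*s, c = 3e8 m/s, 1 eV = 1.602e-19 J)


E = hc/lambda = 6.626e-34 * 3e8 / 7.930e-07 = 2.507e-19 J = 1.5647 eV

1.5647 eV


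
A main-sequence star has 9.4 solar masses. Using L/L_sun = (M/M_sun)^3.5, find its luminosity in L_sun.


L/L_sun = (M/M_sun)^3.5 = 9.4^3.5 = 2546.5223

2546.5223 L_sun


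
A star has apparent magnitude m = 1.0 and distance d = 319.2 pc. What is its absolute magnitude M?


M = m - 5*log10(d) + 5 = 1.0 - 5*log10(319.2) + 5 = -6.5203

-6.5203


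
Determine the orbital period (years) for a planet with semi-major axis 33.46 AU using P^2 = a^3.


P = a^(3/2) = 33.46^1.5 = 193.5481

193.5481 years


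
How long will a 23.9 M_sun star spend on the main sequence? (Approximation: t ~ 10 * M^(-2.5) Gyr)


t = 10 * M^(-2.5) = 10 * 23.9^(-2.5) = 0.0036

0.0036 Gyr


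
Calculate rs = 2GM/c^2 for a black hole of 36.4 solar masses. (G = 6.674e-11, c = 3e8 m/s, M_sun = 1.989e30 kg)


M = 36.4 * 1.989e30 kg = 7.23996e+31 kg. rs = 2GM/c^2 = 2 * 6.674e-11 * 7.23996e+31 / (3e8)^2 = 107376.6512

107376.6512 m


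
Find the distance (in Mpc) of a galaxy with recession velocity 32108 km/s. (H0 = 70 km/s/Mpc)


d = v / H0 = 32108 / 70 = 458.6857

458.6857 Mpc


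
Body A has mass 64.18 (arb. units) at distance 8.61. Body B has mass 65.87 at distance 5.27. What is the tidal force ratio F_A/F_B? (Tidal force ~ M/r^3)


Ratio = (M1/r1^3) / (M2/r2^3) = (64.18/8.61^3) / (65.87/5.27^3) = 0.2234

0.2234


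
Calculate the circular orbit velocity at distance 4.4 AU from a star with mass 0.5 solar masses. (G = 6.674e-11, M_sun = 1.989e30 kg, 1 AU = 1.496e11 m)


v = sqrt(GM/r) = sqrt(6.674e-11 * 9.945e+29 / 6.582e+11) = 10041.6102

10041.6102 m/s


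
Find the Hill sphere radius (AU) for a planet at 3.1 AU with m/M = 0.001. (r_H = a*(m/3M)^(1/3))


r_H = a * (m/3M)^(1/3) = 3.1 * (0.001/3)^(1/3) = 0.2149

0.2149 AU


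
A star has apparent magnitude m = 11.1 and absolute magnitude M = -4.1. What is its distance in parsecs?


d = 10^((m - M + 5)/5) = 10^((11.1 - -4.1 + 5)/5) = 10964.782

10964.782 pc


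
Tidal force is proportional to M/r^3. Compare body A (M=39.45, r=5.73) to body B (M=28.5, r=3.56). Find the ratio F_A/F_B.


Ratio = (M1/r1^3) / (M2/r2^3) = (39.45/5.73^3) / (28.5/3.56^3) = 0.332

0.332


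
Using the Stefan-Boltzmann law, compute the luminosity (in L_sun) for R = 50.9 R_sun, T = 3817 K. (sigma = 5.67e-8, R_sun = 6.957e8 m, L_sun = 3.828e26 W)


R = 50.9 * 6.957e8 m = 3.541113e+10 m. L = 4*pi*R^2*sigma*T^4 = 4*pi*(3.541113e+10)^2 * 5.67e-8 * 3817^4 = 1.896536189e+29 W. L/L_sun = 1.896536189e+29 / 3.828e26 = 495.4379

495.4379 L_sun


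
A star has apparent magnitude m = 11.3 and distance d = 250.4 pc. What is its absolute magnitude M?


M = m - 5*log10(d) + 5 = 11.3 - 5*log10(250.4) + 5 = 4.3068

4.3068


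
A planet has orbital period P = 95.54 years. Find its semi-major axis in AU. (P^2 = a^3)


a = P^(2/3) = 95.54^(2/3) = 20.8989

20.8989 AU


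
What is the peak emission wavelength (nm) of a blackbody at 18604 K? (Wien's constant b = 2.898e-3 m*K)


lam_max = b / T = 2.898e-3 / 18604 = 1.558e-07 m = 155.773 nm

155.773 nm


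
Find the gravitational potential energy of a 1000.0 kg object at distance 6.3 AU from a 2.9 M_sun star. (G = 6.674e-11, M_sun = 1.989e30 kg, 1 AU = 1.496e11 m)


M = 2.9 * 1.989e30 kg = 5.7681e+30 kg; r = 6.3 AU * 1.496e11 m/AU = 9.4248e+11 m. U = -GM*m/r = -(6.674e-11 * 5.7681e+30 * 1000.0) / 9.4248e+11 = -4.085e+11

-4.085e+11 J


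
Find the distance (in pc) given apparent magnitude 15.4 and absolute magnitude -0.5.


d = 10^((m - M + 5)/5) = 10^((15.4 - -0.5 + 5)/5) = 15135.6125

15135.6125 pc


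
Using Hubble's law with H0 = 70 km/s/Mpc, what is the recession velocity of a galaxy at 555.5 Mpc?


v = H0 * d = 70 * 555.5 = 38885.0

38885.0 km/s


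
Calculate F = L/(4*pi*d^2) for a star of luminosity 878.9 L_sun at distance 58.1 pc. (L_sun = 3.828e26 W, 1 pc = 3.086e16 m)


F = L / (4*pi*d^2) = 3.364e+29 / (4*pi*(1.793e+18)^2) = 8.328e-09

8.328e-09 W/m^2


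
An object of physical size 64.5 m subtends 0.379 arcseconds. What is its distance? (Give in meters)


D = size / theta_rad, theta_rad = 0.379 * pi/(180*3600) = 1.837e-06, D = 3.510e+07

3.510e+07 m


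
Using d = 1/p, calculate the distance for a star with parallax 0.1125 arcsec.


d = 1/p = 1/0.1125 = 8.8889

8.8889 pc


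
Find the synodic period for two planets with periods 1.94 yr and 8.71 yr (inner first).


1/P_syn = |1/P1 - 1/P2| = |1/1.94 - 1/8.71| => P_syn = 2.4959

2.4959 years


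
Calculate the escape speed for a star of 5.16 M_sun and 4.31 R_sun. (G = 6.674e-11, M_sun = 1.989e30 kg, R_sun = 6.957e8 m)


M = 5.16 * 1.989e30 kg = 1.026324e+31 kg; R = 4.31 * 6.957e8 m = 2.998467e+09 m. v_esc = sqrt(2GM/R) = sqrt(2 * 6.674e-11 * 1.026324e+31 / 2.998467e+09) = 675928.4161

675928.4161 m/s


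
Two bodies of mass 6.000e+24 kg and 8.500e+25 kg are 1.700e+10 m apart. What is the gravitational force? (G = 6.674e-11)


F = G*m1*m2/r^2 = 6.674e-11 * 6.000e+24 * 8.500e+25 / (1.700e+10)^2 = 6.674e-11 * 5.100e+50 / 2.890e+20 = 1.178e+20

1.178e+20 N


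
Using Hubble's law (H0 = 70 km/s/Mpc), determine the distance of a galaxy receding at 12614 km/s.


d = v / H0 = 12614 / 70 = 180.2

180.2 Mpc


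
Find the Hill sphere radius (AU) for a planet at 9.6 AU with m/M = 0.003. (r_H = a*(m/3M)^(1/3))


r_H = a * (m/3M)^(1/3) = 9.6 * (0.003/3)^(1/3) = 0.96

0.96 AU


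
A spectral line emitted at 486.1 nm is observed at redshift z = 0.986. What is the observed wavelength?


lam_obs = lam_emit * (1 + z) = 486.1 * (1 + 0.986) = 965.3946

965.3946 nm


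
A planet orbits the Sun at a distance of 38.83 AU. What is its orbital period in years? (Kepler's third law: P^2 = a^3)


P = a^(3/2) = 38.83^1.5 = 241.9642

241.9642 years


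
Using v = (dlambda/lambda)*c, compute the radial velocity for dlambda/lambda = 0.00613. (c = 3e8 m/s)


v = (dlambda/lambda) * c = 0.00613 * 3e8 = 1.839e+06

1.839e+06 m/s


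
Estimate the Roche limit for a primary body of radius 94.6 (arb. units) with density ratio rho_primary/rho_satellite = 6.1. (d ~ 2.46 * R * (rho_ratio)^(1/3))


d_Roche = 2.46 * 94.6 * 6.1^(1/3) = 425.2094

425.2094


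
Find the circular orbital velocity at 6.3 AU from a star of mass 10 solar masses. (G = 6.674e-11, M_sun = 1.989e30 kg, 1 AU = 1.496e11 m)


v = sqrt(GM/r) = sqrt(6.674e-11 * 1.989e+31 / 9.425e+11) = 37529.642

37529.642 m/s


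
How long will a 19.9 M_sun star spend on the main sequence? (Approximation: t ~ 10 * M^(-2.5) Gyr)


t = 10 * M^(-2.5) = 10 * 19.9^(-2.5) = 0.0057

0.0057 Gyr


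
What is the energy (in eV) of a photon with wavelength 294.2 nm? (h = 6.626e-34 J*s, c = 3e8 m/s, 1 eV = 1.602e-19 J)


E = hc/lambda = 6.626e-34 * 3e8 / 2.942e-07 = 6.757e-19 J = 4.2176 eV

4.2176 eV


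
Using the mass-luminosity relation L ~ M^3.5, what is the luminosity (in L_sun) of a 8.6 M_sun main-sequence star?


L/L_sun = (M/M_sun)^3.5 = 8.6^3.5 = 1865.2823

1865.2823 L_sun


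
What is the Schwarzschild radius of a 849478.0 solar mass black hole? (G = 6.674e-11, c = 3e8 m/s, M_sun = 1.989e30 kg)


M = 849478.0 * 1.989e30 kg = 1.689611742e+36 kg. rs = 2GM/c^2 = 2 * 6.674e-11 * 1.689611742e+36 / (3e8)^2 = 2.506e+09

2.506e+09 m


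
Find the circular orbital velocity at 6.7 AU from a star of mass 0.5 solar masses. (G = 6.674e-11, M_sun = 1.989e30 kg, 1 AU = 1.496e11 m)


v = sqrt(GM/r) = sqrt(6.674e-11 * 9.945e+29 / 1.002e+12) = 8137.5243

8137.5243 m/s


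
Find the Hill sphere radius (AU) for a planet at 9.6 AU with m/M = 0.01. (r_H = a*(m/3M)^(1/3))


r_H = a * (m/3M)^(1/3) = 9.6 * (0.01/3)^(1/3) = 1.434

1.434 AU


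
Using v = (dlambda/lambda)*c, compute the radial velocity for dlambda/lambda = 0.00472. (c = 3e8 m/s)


v = (dlambda/lambda) * c = 0.00472 * 3e8 = 1.416e+06

1.416e+06 m/s


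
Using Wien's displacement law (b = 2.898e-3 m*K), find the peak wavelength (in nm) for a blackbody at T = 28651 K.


lam_max = b / T = 2.898e-3 / 28651 = 1.011e-07 m = 101.1483 nm

101.1483 nm


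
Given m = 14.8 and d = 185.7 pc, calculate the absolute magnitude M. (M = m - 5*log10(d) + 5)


M = m - 5*log10(d) + 5 = 14.8 - 5*log10(185.7) + 5 = 8.4559

8.4559


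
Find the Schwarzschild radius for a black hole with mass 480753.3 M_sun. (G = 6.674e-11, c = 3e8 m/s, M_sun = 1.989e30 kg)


M = 480753.3 * 1.989e30 kg = 9.562183137e+35 kg. rs = 2GM/c^2 = 2 * 6.674e-11 * 9.562183137e+35 / (3e8)^2 = 1.418e+09

1.418e+09 m


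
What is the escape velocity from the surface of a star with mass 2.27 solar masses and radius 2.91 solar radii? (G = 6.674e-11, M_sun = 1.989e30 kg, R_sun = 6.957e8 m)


M = 2.27 * 1.989e30 kg = 4.51503e+30 kg; R = 2.91 * 6.957e8 m = 2.024487e+09 m. v_esc = sqrt(2GM/R) = sqrt(2 * 6.674e-11 * 4.51503e+30 / 2.024487e+09) = 545608.243

545608.243 m/s


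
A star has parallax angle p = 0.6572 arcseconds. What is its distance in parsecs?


d = 1/p = 1/0.6572 = 1.5216

1.5216 pc


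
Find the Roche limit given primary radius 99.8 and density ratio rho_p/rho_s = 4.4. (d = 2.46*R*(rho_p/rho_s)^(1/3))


d_Roche = 2.46 * 99.8 * 4.4^(1/3) = 402.2999

402.2999


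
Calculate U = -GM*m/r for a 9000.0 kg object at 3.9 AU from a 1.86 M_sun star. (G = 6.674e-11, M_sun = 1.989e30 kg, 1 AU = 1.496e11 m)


M = 1.86 * 1.989e30 kg = 3.69954e+30 kg; r = 3.9 AU * 1.496e11 m/AU = 5.8344e+11 m. U = -GM*m/r = -(6.674e-11 * 3.69954e+30 * 9000.0) / 5.8344e+11 = -3.809e+12

-3.809e+12 J


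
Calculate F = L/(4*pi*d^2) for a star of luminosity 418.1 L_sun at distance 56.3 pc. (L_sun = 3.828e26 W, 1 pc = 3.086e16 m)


F = L / (4*pi*d^2) = 1.600e+29 / (4*pi*(1.737e+18)^2) = 4.219e-09

4.219e-09 W/m^2


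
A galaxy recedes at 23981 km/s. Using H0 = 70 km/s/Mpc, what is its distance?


d = v / H0 = 23981 / 70 = 342.5857

342.5857 Mpc


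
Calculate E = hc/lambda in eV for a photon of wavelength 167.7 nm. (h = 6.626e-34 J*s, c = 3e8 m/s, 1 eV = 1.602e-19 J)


E = hc/lambda = 6.626e-34 * 3e8 / 1.677e-07 = 1.185e-18 J = 7.3991 eV

7.3991 eV


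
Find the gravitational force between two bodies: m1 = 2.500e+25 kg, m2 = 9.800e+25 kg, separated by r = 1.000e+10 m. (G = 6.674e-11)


F = G*m1*m2/r^2 = 6.674e-11 * 2.500e+25 * 9.800e+25 / (1.000e+10)^2 = 6.674e-11 * 2.450e+51 / 1.000e+20 = 1.635e+21

1.635e+21 N


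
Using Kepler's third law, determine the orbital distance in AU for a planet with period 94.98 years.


a = P^(2/3) = 94.98^(2/3) = 20.8172

20.8172 AU


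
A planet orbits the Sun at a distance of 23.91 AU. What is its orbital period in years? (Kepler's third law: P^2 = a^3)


P = a^(3/2) = 23.91^1.5 = 116.9148

116.9148 years


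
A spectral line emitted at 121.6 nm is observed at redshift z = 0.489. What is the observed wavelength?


lam_obs = lam_emit * (1 + z) = 121.6 * (1 + 0.489) = 181.0624

181.0624 nm


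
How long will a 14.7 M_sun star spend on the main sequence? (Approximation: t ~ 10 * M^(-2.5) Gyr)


t = 10 * M^(-2.5) = 10 * 14.7^(-2.5) = 0.0121

0.0121 Gyr


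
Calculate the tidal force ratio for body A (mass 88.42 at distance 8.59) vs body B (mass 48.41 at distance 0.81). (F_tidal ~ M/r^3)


Ratio = (M1/r1^3) / (M2/r2^3) = (88.42/8.59^3) / (48.41/0.81^3) = 0.0015

0.0015
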